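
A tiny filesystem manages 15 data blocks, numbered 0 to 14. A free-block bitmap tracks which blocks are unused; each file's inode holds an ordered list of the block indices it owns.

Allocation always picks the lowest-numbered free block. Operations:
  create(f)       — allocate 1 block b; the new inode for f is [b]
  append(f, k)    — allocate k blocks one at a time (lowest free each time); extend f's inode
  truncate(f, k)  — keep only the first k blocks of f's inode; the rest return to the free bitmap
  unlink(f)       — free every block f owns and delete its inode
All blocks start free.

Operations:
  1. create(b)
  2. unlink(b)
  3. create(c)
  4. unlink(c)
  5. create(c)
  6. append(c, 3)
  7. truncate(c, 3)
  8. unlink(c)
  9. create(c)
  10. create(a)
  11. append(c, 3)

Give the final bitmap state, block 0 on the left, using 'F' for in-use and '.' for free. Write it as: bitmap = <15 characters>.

bitmap = FFFFF..........

create(b): bitmap=F.............. | b=[0]
unlink(b): bitmap=............... | 
create(c): bitmap=F.............. | c=[0]
unlink(c): bitmap=............... | 
create(c): bitmap=F.............. | c=[0]
append(c, 3): bitmap=FFFF........... | c=[0, 1, 2, 3]
truncate(c, 3): bitmap=FFF............ | c=[0, 1, 2]
unlink(c): bitmap=............... | 
create(c): bitmap=F.............. | c=[0]
create(a): bitmap=FF............. | a=[1] c=[0]
append(c, 3): bitmap=FFFFF.......... | a=[1] c=[0, 2, 3, 4]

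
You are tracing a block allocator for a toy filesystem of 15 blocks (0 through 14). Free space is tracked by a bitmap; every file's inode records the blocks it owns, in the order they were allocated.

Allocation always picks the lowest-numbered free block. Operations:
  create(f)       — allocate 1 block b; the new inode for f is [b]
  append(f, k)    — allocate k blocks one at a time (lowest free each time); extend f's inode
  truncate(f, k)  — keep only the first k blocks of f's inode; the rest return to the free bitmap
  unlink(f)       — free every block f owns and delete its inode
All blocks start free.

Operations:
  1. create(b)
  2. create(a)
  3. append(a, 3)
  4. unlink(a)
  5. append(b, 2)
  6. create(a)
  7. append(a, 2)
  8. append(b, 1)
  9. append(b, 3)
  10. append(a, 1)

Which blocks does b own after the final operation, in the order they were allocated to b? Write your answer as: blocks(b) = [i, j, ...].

blocks(b) = [0, 1, 2, 6, 7, 8, 9]

[1] create(b) — b=0 (map F..............)
[2] create(a) — a=1 b=0 (map FF.............)
[3] append(a, 3) — a=1,2,3,4 b=0 (map FFFFF..........)
[4] unlink(a) — b=0 (map F..............)
[5] append(b, 2) — b=0,1,2 (map FFF............)
[6] create(a) — a=3 b=0,1,2 (map FFFF...........)
[7] append(a, 2) — a=3,4,5 b=0,1,2 (map FFFFFF.........)
[8] append(b, 1) — a=3,4,5 b=0,1,2,6 (map FFFFFFF........)
[9] append(b, 3) — a=3,4,5 b=0,1,2,6,7,8,9 (map FFFFFFFFFF.....)
[10] append(a, 1) — a=3,4,5,10 b=0,1,2,6,7,8,9 (map FFFFFFFFFFF....)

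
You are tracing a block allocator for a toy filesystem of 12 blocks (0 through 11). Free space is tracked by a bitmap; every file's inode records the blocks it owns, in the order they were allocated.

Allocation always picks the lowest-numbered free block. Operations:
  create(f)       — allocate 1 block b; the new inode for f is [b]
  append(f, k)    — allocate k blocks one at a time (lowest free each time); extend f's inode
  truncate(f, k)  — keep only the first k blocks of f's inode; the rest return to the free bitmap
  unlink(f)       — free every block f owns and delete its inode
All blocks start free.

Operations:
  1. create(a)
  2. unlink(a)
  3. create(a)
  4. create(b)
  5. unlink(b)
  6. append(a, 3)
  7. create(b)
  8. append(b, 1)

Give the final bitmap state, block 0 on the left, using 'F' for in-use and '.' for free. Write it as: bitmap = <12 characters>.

  1. create(a)  ⇒  F...........  {a→[0]}
  2. unlink(a)  ⇒  ............  {}
  3. create(a)  ⇒  F...........  {a→[0]}
  4. create(b)  ⇒  FF..........  {a→[0]; b→[1]}
  5. unlink(b)  ⇒  F...........  {a→[0]}
  6. append(a, 3)  ⇒  FFFF........  {a→[0, 1, 2, 3]}
  7. create(b)  ⇒  FFFFF.......  {a→[0, 1, 2, 3]; b→[4]}
  8. append(b, 1)  ⇒  FFFFFF......  {a→[0, 1, 2, 3]; b→[4, 5]}

bitmap = FFFFFF......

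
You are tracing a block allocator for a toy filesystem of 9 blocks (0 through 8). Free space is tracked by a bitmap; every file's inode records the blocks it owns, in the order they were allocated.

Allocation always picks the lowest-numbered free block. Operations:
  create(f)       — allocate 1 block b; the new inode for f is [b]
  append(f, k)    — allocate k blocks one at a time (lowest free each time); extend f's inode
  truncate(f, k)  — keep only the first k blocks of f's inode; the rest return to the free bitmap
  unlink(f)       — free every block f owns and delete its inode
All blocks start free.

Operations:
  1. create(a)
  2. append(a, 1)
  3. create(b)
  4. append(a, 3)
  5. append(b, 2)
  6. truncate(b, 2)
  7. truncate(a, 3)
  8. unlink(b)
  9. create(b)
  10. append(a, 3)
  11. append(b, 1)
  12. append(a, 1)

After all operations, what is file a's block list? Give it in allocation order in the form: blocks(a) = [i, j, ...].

blocks(a) = [0, 1, 3, 4, 5, 6, 8]

create(a): bitmap=F........ | a=[0]
append(a, 1): bitmap=FF....... | a=[0, 1]
create(b): bitmap=FFF...... | a=[0, 1] b=[2]
append(a, 3): bitmap=FFFFFF... | a=[0, 1, 3, 4, 5] b=[2]
append(b, 2): bitmap=FFFFFFFF. | a=[0, 1, 3, 4, 5] b=[2, 6, 7]
truncate(b, 2): bitmap=FFFFFFF.. | a=[0, 1, 3, 4, 5] b=[2, 6]
truncate(a, 3): bitmap=FFFF..F.. | a=[0, 1, 3] b=[2, 6]
unlink(b): bitmap=FF.F..... | a=[0, 1, 3]
create(b): bitmap=FFFF..... | a=[0, 1, 3] b=[2]
append(a, 3): bitmap=FFFFFFF.. | a=[0, 1, 3, 4, 5, 6] b=[2]
append(b, 1): bitmap=FFFFFFFF. | a=[0, 1, 3, 4, 5, 6] b=[2, 7]
append(a, 1): bitmap=FFFFFFFFF | a=[0, 1, 3, 4, 5, 6, 8] b=[2, 7]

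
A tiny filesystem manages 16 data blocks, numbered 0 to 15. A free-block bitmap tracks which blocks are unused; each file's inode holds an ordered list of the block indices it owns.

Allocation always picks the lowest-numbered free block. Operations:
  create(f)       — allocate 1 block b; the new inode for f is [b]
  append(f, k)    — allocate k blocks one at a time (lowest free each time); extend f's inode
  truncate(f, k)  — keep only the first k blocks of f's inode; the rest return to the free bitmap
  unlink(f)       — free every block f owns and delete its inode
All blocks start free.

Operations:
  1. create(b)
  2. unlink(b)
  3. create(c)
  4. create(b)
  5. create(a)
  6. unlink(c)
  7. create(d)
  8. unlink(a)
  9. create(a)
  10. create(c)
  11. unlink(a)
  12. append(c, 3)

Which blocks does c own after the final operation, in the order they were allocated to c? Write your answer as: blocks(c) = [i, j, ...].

blocks(c) = [3, 2, 4, 5]

  1. create(b)  ⇒  F...............  {b→[0]}
  2. unlink(b)  ⇒  ................  {}
  3. create(c)  ⇒  F...............  {c→[0]}
  4. create(b)  ⇒  FF..............  {b→[1]; c→[0]}
  5. create(a)  ⇒  FFF.............  {a→[2]; b→[1]; c→[0]}
  6. unlink(c)  ⇒  .FF.............  {a→[2]; b→[1]}
  7. create(d)  ⇒  FFF.............  {a→[2]; b→[1]; d→[0]}
  8. unlink(a)  ⇒  FF..............  {b→[1]; d→[0]}
  9. create(a)  ⇒  FFF.............  {a→[2]; b→[1]; d→[0]}
  10. create(c)  ⇒  FFFF............  {a→[2]; b→[1]; c→[3]; d→[0]}
  11. unlink(a)  ⇒  FF.F............  {b→[1]; c→[3]; d→[0]}
  12. append(c, 3)  ⇒  FFFFFF..........  {b→[1]; c→[3, 2, 4, 5]; d→[0]}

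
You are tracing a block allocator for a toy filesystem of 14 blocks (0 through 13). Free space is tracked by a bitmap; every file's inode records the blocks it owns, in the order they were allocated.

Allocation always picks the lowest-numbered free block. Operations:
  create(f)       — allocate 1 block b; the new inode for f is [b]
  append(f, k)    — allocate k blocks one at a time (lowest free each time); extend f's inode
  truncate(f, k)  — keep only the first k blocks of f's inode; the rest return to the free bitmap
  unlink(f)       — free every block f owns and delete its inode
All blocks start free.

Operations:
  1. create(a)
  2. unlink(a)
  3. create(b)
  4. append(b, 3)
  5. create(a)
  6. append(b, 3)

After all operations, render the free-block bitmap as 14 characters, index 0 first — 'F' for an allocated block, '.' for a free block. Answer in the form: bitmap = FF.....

bitmap = FFFFFFFF......

[1] create(a) — a=0 (map F.............)
[2] unlink(a) —  (map ..............)
[3] create(b) — b=0 (map F.............)
[4] append(b, 3) — b=0,1,2,3 (map FFFF..........)
[5] create(a) — a=4 b=0,1,2,3 (map FFFFF.........)
[6] append(b, 3) — a=4 b=0,1,2,3,5,6,7 (map FFFFFFFF......)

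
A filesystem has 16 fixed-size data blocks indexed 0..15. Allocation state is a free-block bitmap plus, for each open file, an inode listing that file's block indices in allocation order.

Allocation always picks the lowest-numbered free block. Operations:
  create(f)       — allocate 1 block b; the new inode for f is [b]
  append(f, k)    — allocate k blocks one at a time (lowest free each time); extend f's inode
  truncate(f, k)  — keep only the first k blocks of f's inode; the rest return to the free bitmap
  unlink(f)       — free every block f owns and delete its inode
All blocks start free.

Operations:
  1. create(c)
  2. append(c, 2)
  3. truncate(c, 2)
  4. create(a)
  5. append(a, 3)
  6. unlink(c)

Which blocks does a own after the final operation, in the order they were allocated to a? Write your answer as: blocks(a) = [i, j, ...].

blocks(a) = [2, 3, 4, 5]

  1. create(c)  ⇒  F...............  {c→[0]}
  2. append(c, 2)  ⇒  FFF.............  {c→[0, 1, 2]}
  3. truncate(c, 2)  ⇒  FF..............  {c→[0, 1]}
  4. create(a)  ⇒  FFF.............  {a→[2]; c→[0, 1]}
  5. append(a, 3)  ⇒  FFFFFF..........  {a→[2, 3, 4, 5]; c→[0, 1]}
  6. unlink(c)  ⇒  ..FFFF..........  {a→[2, 3, 4, 5]}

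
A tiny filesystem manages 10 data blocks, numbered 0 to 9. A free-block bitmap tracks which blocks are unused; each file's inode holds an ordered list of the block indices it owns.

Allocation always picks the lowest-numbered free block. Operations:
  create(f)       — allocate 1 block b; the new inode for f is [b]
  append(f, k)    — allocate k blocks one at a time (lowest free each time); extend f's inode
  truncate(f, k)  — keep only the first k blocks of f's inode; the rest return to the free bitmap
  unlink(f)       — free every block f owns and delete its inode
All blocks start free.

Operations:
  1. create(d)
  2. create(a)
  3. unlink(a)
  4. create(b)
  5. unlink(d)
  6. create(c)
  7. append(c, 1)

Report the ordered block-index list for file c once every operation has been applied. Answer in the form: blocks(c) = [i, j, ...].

blocks(c) = [0, 2]

create(d): bitmap=F......... | d=[0]
create(a): bitmap=FF........ | a=[1] d=[0]
unlink(a): bitmap=F......... | d=[0]
create(b): bitmap=FF........ | b=[1] d=[0]
unlink(d): bitmap=.F........ | b=[1]
create(c): bitmap=FF........ | b=[1] c=[0]
append(c, 1): bitmap=FFF....... | b=[1] c=[0, 2]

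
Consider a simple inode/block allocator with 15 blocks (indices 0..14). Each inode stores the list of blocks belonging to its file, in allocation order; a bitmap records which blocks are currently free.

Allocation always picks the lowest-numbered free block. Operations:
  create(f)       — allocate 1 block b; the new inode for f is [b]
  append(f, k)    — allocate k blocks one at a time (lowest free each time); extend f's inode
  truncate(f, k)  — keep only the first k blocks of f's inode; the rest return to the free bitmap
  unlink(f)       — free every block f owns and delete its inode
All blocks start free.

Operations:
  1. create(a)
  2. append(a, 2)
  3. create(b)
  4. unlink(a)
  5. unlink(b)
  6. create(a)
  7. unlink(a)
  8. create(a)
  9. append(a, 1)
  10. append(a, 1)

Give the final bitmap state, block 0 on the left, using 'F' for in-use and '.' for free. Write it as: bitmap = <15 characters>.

bitmap = FFF............

  1. create(a)  ⇒  F..............  {a→[0]}
  2. append(a, 2)  ⇒  FFF............  {a→[0, 1, 2]}
  3. create(b)  ⇒  FFFF...........  {a→[0, 1, 2]; b→[3]}
  4. unlink(a)  ⇒  ...F...........  {b→[3]}
  5. unlink(b)  ⇒  ...............  {}
  6. create(a)  ⇒  F..............  {a→[0]}
  7. unlink(a)  ⇒  ...............  {}
  8. create(a)  ⇒  F..............  {a→[0]}
  9. append(a, 1)  ⇒  FF.............  {a→[0, 1]}
  10. append(a, 1)  ⇒  FFF............  {a→[0, 1, 2]}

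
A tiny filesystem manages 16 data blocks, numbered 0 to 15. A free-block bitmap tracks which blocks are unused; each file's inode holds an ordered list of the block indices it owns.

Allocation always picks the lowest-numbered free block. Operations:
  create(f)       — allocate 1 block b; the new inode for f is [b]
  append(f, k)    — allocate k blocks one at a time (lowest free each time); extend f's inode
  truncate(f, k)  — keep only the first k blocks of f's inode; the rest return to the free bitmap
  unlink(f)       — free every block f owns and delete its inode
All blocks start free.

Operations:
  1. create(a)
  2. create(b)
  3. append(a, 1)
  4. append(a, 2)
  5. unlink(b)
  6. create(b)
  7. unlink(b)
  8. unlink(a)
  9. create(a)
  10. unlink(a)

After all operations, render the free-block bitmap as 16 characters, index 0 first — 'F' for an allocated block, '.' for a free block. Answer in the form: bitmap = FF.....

bitmap = ................

  1. create(a)  ⇒  F...............  {a→[0]}
  2. create(b)  ⇒  FF..............  {a→[0]; b→[1]}
  3. append(a, 1)  ⇒  FFF.............  {a→[0, 2]; b→[1]}
  4. append(a, 2)  ⇒  FFFFF...........  {a→[0, 2, 3, 4]; b→[1]}
  5. unlink(b)  ⇒  F.FFF...........  {a→[0, 2, 3, 4]}
  6. create(b)  ⇒  FFFFF...........  {a→[0, 2, 3, 4]; b→[1]}
  7. unlink(b)  ⇒  F.FFF...........  {a→[0, 2, 3, 4]}
  8. unlink(a)  ⇒  ................  {}
  9. create(a)  ⇒  F...............  {a→[0]}
  10. unlink(a)  ⇒  ................  {}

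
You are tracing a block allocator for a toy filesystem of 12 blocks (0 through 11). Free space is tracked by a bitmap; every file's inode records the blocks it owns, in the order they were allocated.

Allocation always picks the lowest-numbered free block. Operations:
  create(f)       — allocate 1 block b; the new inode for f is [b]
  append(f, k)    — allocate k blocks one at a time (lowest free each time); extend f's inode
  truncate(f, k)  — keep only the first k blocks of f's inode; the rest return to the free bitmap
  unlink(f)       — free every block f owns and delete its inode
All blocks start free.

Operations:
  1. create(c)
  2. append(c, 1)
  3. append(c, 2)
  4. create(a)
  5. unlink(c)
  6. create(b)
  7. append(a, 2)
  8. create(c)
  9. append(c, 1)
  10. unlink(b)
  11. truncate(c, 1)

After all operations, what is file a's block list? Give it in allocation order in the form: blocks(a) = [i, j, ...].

create(c): bitmap=F........... | c=[0]
append(c, 1): bitmap=FF.......... | c=[0, 1]
append(c, 2): bitmap=FFFF........ | c=[0, 1, 2, 3]
create(a): bitmap=FFFFF....... | a=[4] c=[0, 1, 2, 3]
unlink(c): bitmap=....F....... | a=[4]
create(b): bitmap=F...F....... | a=[4] b=[0]
append(a, 2): bitmap=FFF.F....... | a=[4, 1, 2] b=[0]
create(c): bitmap=FFFFF....... | a=[4, 1, 2] b=[0] c=[3]
append(c, 1): bitmap=FFFFFF...... | a=[4, 1, 2] b=[0] c=[3, 5]
unlink(b): bitmap=.FFFFF...... | a=[4, 1, 2] c=[3, 5]
truncate(c, 1): bitmap=.FFFF....... | a=[4, 1, 2] c=[3]

blocks(a) = [4, 1, 2]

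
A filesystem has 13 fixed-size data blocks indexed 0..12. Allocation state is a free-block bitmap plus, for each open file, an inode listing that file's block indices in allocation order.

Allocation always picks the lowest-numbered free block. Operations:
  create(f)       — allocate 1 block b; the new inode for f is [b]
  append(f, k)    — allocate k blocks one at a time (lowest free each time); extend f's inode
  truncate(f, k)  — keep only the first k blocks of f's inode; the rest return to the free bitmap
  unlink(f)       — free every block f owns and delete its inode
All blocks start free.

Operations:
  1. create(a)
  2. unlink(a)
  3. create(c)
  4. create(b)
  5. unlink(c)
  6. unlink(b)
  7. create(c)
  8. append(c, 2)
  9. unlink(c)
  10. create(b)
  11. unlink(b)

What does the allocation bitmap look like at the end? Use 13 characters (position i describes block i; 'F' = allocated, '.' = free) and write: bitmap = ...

[1] create(a) — a=0 (map F............)
[2] unlink(a) —  (map .............)
[3] create(c) — c=0 (map F............)
[4] create(b) — b=1 c=0 (map FF...........)
[5] unlink(c) — b=1 (map .F...........)
[6] unlink(b) —  (map .............)
[7] create(c) — c=0 (map F............)
[8] append(c, 2) — c=0,1,2 (map FFF..........)
[9] unlink(c) —  (map .............)
[10] create(b) — b=0 (map F............)
[11] unlink(b) —  (map .............)

bitmap = .............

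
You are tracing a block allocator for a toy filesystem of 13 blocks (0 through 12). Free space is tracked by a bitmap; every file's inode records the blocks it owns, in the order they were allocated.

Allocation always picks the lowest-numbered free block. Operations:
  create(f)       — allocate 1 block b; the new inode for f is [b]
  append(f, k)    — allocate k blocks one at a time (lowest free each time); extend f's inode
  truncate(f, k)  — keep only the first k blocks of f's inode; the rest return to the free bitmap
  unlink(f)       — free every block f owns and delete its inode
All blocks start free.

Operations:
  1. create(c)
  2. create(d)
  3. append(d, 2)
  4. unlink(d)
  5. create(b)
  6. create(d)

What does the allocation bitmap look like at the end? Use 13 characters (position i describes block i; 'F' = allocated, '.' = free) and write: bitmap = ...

  1. create(c)  ⇒  F............  {c→[0]}
  2. create(d)  ⇒  FF...........  {c→[0]; d→[1]}
  3. append(d, 2)  ⇒  FFFF.........  {c→[0]; d→[1, 2, 3]}
  4. unlink(d)  ⇒  F............  {c→[0]}
  5. create(b)  ⇒  FF...........  {b→[1]; c→[0]}
  6. create(d)  ⇒  FFF..........  {b→[1]; c→[0]; d→[2]}

bitmap = FFF..........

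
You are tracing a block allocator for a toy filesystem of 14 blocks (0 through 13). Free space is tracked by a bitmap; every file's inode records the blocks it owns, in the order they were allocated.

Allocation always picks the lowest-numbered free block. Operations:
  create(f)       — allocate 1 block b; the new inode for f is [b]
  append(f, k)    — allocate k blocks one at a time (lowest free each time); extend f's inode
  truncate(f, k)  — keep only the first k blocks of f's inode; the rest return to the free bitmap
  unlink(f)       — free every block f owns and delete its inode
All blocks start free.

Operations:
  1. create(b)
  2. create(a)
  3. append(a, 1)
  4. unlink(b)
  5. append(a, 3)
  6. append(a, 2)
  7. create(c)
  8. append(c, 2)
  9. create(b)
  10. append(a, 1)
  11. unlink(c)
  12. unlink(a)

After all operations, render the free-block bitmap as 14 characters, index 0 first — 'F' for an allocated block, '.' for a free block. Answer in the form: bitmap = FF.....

[1] create(b) — b=0 (map F.............)
[2] create(a) — a=1 b=0 (map FF............)
[3] append(a, 1) — a=1,2 b=0 (map FFF...........)
[4] unlink(b) — a=1,2 (map .FF...........)
[5] append(a, 3) — a=1,2,0,3,4 (map FFFFF.........)
[6] append(a, 2) — a=1,2,0,3,4,5,6 (map FFFFFFF.......)
[7] create(c) — a=1,2,0,3,4,5,6 c=7 (map FFFFFFFF......)
[8] append(c, 2) — a=1,2,0,3,4,5,6 c=7,8,9 (map FFFFFFFFFF....)
[9] create(b) — a=1,2,0,3,4,5,6 b=10 c=7,8,9 (map FFFFFFFFFFF...)
[10] append(a, 1) — a=1,2,0,3,4,5,6,11 b=10 c=7,8,9 (map FFFFFFFFFFFF..)
[11] unlink(c) — a=1,2,0,3,4,5,6,11 b=10 (map FFFFFFF...FF..)
[12] unlink(a) — b=10 (map ..........F...)

bitmap = ..........F...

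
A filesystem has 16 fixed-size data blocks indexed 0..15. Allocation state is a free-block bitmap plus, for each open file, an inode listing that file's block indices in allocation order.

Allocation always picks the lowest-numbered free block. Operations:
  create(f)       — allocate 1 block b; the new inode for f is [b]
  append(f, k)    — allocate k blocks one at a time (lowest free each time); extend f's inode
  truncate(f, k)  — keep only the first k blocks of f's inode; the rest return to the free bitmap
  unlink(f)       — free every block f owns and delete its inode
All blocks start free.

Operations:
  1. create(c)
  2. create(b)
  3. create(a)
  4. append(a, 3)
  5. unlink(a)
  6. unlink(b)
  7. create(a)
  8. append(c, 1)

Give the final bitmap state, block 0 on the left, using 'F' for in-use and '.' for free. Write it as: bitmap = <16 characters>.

bitmap = FFF.............

create(c): bitmap=F............... | c=[0]
create(b): bitmap=FF.............. | b=[1] c=[0]
create(a): bitmap=FFF............. | a=[2] b=[1] c=[0]
append(a, 3): bitmap=FFFFFF.......... | a=[2, 3, 4, 5] b=[1] c=[0]
unlink(a): bitmap=FF.............. | b=[1] c=[0]
unlink(b): bitmap=F............... | c=[0]
create(a): bitmap=FF.............. | a=[1] c=[0]
append(c, 1): bitmap=FFF............. | a=[1] c=[0, 2]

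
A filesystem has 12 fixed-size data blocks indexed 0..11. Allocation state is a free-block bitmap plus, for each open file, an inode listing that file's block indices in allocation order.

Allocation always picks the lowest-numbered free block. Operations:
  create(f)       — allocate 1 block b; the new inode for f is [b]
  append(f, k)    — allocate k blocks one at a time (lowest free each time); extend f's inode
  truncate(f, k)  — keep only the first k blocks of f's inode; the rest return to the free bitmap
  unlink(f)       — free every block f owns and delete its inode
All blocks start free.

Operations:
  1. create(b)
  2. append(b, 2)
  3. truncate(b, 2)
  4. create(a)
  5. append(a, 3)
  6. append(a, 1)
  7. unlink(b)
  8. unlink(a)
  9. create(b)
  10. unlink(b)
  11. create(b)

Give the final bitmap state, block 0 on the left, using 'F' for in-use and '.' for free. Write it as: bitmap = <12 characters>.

[1] create(b) — b=0 (map F...........)
[2] append(b, 2) — b=0,1,2 (map FFF.........)
[3] truncate(b, 2) — b=0,1 (map FF..........)
[4] create(a) — a=2 b=0,1 (map FFF.........)
[5] append(a, 3) — a=2,3,4,5 b=0,1 (map FFFFFF......)
[6] append(a, 1) — a=2,3,4,5,6 b=0,1 (map FFFFFFF.....)
[7] unlink(b) — a=2,3,4,5,6 (map ..FFFFF.....)
[8] unlink(a) —  (map ............)
[9] create(b) — b=0 (map F...........)
[10] unlink(b) —  (map ............)
[11] create(b) — b=0 (map F...........)

bitmap = F...........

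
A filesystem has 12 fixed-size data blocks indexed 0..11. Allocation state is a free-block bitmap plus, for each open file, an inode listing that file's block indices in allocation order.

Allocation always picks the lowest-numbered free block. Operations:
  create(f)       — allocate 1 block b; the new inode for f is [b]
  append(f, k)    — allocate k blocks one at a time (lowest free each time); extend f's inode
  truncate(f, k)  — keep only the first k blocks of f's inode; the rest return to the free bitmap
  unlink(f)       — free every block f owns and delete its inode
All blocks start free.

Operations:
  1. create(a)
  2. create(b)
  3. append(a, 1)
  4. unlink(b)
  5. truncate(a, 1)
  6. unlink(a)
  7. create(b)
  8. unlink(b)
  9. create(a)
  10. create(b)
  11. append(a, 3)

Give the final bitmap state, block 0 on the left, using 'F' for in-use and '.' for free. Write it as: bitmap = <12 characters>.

after create(a) → a:[0]  free=[F...........]
after create(b) → a:[0], b:[1]  free=[FF..........]
after append(a, 1) → a:[0, 2], b:[1]  free=[FFF.........]
after unlink(b) → a:[0, 2]  free=[F.F.........]
after truncate(a, 1) → a:[0]  free=[F...........]
after unlink(a) →   free=[............]
after create(b) → b:[0]  free=[F...........]
after unlink(b) →   free=[............]
after create(a) → a:[0]  free=[F...........]
after create(b) → a:[0], b:[1]  free=[FF..........]
after append(a, 3) → a:[0, 2, 3, 4], b:[1]  free=[FFFFF.......]

bitmap = FFFFF.......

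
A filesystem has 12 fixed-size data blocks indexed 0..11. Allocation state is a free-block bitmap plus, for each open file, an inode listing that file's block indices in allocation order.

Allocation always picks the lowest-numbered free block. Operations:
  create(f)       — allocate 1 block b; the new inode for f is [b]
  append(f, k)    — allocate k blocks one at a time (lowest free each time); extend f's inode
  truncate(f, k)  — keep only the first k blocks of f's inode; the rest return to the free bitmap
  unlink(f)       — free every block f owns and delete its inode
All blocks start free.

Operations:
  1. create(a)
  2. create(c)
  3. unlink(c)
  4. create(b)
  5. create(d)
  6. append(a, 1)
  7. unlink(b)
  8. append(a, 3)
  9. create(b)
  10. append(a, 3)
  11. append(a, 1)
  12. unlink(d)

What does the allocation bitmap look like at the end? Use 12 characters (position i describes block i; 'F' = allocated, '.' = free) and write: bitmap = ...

[1] create(a) — a=0 (map F...........)
[2] create(c) — a=0 c=1 (map FF..........)
[3] unlink(c) — a=0 (map F...........)
[4] create(b) — a=0 b=1 (map FF..........)
[5] create(d) — a=0 b=1 d=2 (map FFF.........)
[6] append(a, 1) — a=0,3 b=1 d=2 (map FFFF........)
[7] unlink(b) — a=0,3 d=2 (map F.FF........)
[8] append(a, 3) — a=0,3,1,4,5 d=2 (map FFFFFF......)
[9] create(b) — a=0,3,1,4,5 b=6 d=2 (map FFFFFFF.....)
[10] append(a, 3) — a=0,3,1,4,5,7,8,9 b=6 d=2 (map FFFFFFFFFF..)
[11] append(a, 1) — a=0,3,1,4,5,7,8,9,10 b=6 d=2 (map FFFFFFFFFFF.)
[12] unlink(d) — a=0,3,1,4,5,7,8,9,10 b=6 (map FF.FFFFFFFF.)

bitmap = FF.FFFFFFFF.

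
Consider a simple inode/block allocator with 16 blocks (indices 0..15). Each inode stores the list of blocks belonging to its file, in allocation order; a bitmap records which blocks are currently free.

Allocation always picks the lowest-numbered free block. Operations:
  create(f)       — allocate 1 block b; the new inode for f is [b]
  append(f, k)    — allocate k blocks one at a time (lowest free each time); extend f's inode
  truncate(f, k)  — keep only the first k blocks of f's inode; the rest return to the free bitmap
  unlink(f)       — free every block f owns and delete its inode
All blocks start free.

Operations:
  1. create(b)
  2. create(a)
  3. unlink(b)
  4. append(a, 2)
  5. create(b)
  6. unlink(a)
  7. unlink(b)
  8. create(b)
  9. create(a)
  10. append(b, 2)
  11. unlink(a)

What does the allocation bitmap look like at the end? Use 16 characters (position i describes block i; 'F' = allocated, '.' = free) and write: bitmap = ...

create(b): bitmap=F............... | b=[0]
create(a): bitmap=FF.............. | a=[1] b=[0]
unlink(b): bitmap=.F.............. | a=[1]
append(a, 2): bitmap=FFF............. | a=[1, 0, 2]
create(b): bitmap=FFFF............ | a=[1, 0, 2] b=[3]
unlink(a): bitmap=...F............ | b=[3]
unlink(b): bitmap=................ | 
create(b): bitmap=F............... | b=[0]
create(a): bitmap=FF.............. | a=[1] b=[0]
append(b, 2): bitmap=FFFF............ | a=[1] b=[0, 2, 3]
unlink(a): bitmap=F.FF............ | b=[0, 2, 3]

bitmap = F.FF............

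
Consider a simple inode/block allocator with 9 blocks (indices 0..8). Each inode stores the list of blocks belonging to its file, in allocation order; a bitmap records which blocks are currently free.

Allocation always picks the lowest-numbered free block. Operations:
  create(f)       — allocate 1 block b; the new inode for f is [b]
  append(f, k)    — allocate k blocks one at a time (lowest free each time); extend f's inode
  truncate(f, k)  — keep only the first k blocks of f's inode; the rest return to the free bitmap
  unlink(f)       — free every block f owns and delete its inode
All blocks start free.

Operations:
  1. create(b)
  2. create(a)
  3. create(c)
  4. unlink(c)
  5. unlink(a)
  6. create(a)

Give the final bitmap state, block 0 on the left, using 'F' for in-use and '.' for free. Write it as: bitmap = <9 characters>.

bitmap = FF.......

create(b): bitmap=F........ | b=[0]
create(a): bitmap=FF....... | a=[1] b=[0]
create(c): bitmap=FFF...... | a=[1] b=[0] c=[2]
unlink(c): bitmap=FF....... | a=[1] b=[0]
unlink(a): bitmap=F........ | b=[0]
create(a): bitmap=FF....... | a=[1] b=[0]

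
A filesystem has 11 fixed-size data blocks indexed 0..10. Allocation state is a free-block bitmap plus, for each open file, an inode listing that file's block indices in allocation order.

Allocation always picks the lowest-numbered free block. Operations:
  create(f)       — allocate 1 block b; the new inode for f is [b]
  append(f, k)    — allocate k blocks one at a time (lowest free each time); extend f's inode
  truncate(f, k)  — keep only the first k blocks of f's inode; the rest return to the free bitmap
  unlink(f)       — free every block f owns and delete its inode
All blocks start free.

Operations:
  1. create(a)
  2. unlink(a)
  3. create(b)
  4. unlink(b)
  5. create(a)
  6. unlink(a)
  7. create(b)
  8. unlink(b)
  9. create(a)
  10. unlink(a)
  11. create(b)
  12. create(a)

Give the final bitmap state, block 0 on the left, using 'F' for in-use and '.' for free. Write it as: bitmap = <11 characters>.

bitmap = FF.........

create(a): bitmap=F.......... | a=[0]
unlink(a): bitmap=........... | 
create(b): bitmap=F.......... | b=[0]
unlink(b): bitmap=........... | 
create(a): bitmap=F.......... | a=[0]
unlink(a): bitmap=........... | 
create(b): bitmap=F.......... | b=[0]
unlink(b): bitmap=........... | 
create(a): bitmap=F.......... | a=[0]
unlink(a): bitmap=........... | 
create(b): bitmap=F.......... | b=[0]
create(a): bitmap=FF......... | a=[1] b=[0]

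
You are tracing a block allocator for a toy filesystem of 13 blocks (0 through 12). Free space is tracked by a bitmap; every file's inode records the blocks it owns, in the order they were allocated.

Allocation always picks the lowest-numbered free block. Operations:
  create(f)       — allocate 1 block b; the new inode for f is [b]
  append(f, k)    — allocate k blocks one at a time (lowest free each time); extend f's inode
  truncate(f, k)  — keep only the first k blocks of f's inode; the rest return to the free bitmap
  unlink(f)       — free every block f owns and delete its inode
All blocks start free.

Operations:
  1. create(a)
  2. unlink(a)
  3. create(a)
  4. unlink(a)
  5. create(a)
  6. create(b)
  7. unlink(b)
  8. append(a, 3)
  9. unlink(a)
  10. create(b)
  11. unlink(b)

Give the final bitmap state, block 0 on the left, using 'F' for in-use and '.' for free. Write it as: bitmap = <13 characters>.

  1. create(a)  ⇒  F............  {a→[0]}
  2. unlink(a)  ⇒  .............  {}
  3. create(a)  ⇒  F............  {a→[0]}
  4. unlink(a)  ⇒  .............  {}
  5. create(a)  ⇒  F............  {a→[0]}
  6. create(b)  ⇒  FF...........  {a→[0]; b→[1]}
  7. unlink(b)  ⇒  F............  {a→[0]}
  8. append(a, 3)  ⇒  FFFF.........  {a→[0, 1, 2, 3]}
  9. unlink(a)  ⇒  .............  {}
  10. create(b)  ⇒  F............  {b→[0]}
  11. unlink(b)  ⇒  .............  {}

bitmap = .............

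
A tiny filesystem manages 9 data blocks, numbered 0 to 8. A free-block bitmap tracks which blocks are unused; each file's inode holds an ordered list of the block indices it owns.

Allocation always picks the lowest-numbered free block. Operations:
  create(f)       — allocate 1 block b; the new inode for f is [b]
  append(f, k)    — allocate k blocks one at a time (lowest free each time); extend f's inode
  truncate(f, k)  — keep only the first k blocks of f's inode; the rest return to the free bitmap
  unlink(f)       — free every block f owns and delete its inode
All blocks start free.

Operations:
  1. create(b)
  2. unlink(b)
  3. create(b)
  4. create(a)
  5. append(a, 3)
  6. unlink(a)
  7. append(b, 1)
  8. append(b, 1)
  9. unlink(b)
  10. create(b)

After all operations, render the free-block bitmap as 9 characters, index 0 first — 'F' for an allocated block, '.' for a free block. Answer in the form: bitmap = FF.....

after create(b) → b:[0]  free=[F........]
after unlink(b) →   free=[.........]
after create(b) → b:[0]  free=[F........]
after create(a) → a:[1], b:[0]  free=[FF.......]
after append(a, 3) → a:[1, 2, 3, 4], b:[0]  free=[FFFFF....]
after unlink(a) → b:[0]  free=[F........]
after append(b, 1) → b:[0, 1]  free=[FF.......]
after append(b, 1) → b:[0, 1, 2]  free=[FFF......]
after unlink(b) →   free=[.........]
after create(b) → b:[0]  free=[F........]

bitmap = F........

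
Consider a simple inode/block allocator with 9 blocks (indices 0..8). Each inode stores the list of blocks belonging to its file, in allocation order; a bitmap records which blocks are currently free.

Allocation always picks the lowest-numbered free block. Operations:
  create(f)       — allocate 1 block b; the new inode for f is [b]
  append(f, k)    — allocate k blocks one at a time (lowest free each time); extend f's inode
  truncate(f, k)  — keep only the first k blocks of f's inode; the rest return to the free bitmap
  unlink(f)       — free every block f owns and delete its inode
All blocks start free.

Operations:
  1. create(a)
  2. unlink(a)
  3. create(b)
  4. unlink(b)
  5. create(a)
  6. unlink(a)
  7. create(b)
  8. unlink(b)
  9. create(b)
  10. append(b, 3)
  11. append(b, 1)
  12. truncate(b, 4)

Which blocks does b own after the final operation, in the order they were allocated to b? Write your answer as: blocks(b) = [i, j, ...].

blocks(b) = [0, 1, 2, 3]

create(a): bitmap=F........ | a=[0]
unlink(a): bitmap=......... | 
create(b): bitmap=F........ | b=[0]
unlink(b): bitmap=......... | 
create(a): bitmap=F........ | a=[0]
unlink(a): bitmap=......... | 
create(b): bitmap=F........ | b=[0]
unlink(b): bitmap=......... | 
create(b): bitmap=F........ | b=[0]
append(b, 3): bitmap=FFFF..... | b=[0, 1, 2, 3]
append(b, 1): bitmap=FFFFF.... | b=[0, 1, 2, 3, 4]
truncate(b, 4): bitmap=FFFF..... | b=[0, 1, 2, 3]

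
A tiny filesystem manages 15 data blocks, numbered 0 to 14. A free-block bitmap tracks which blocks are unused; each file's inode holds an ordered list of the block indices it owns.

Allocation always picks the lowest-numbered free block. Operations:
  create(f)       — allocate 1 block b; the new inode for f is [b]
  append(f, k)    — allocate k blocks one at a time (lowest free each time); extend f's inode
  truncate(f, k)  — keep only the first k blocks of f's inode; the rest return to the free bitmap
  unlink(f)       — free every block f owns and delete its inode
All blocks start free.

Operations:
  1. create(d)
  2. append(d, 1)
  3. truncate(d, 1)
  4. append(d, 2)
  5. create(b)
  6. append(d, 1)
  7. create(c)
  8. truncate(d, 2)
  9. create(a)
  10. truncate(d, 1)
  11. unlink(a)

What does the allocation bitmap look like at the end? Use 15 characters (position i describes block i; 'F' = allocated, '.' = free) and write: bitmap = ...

bitmap = F..F.F.........

create(d): bitmap=F.............. | d=[0]
append(d, 1): bitmap=FF............. | d=[0, 1]
truncate(d, 1): bitmap=F.............. | d=[0]
append(d, 2): bitmap=FFF............ | d=[0, 1, 2]
create(b): bitmap=FFFF........... | b=[3] d=[0, 1, 2]
append(d, 1): bitmap=FFFFF.......... | b=[3] d=[0, 1, 2, 4]
create(c): bitmap=FFFFFF......... | b=[3] c=[5] d=[0, 1, 2, 4]
truncate(d, 2): bitmap=FF.F.F......... | b=[3] c=[5] d=[0, 1]
create(a): bitmap=FFFF.F......... | a=[2] b=[3] c=[5] d=[0, 1]
truncate(d, 1): bitmap=F.FF.F......... | a=[2] b=[3] c=[5] d=[0]
unlink(a): bitmap=F..F.F......... | b=[3] c=[5] d=[0]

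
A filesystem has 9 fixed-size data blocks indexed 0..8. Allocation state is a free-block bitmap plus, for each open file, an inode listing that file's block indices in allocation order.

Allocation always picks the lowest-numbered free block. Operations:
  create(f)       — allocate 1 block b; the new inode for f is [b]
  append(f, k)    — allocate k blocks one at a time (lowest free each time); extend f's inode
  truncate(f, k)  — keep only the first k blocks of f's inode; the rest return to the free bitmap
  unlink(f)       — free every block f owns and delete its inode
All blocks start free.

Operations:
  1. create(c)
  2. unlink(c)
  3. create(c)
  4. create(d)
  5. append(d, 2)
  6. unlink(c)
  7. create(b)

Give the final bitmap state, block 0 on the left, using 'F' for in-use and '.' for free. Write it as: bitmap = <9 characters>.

bitmap = FFFF.....

after create(c) → c:[0]  free=[F........]
after unlink(c) →   free=[.........]
after create(c) → c:[0]  free=[F........]
after create(d) → c:[0], d:[1]  free=[FF.......]
after append(d, 2) → c:[0], d:[1, 2, 3]  free=[FFFF.....]
after unlink(c) → d:[1, 2, 3]  free=[.FFF.....]
after create(b) → b:[0], d:[1, 2, 3]  free=[FFFF.....]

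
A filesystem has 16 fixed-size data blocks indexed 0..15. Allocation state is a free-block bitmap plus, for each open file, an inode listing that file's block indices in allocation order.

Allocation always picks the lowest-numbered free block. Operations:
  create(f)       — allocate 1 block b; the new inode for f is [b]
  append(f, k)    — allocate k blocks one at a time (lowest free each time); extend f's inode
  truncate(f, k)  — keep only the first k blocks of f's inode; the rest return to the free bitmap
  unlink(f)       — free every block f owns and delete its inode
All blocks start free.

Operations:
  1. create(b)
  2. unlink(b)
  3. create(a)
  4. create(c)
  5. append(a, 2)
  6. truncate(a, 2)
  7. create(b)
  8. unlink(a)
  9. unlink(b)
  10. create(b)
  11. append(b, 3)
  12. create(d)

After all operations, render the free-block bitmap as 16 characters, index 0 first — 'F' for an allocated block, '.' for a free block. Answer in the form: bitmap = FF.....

after create(b) → b:[0]  free=[F...............]
after unlink(b) →   free=[................]
after create(a) → a:[0]  free=[F...............]
after create(c) → a:[0], c:[1]  free=[FF..............]
after append(a, 2) → a:[0, 2, 3], c:[1]  free=[FFFF............]
after truncate(a, 2) → a:[0, 2], c:[1]  free=[FFF.............]
after create(b) → a:[0, 2], b:[3], c:[1]  free=[FFFF............]
after unlink(a) → b:[3], c:[1]  free=[.F.F............]
after unlink(b) → c:[1]  free=[.F..............]
after create(b) → b:[0], c:[1]  free=[FF..............]
after append(b, 3) → b:[0, 2, 3, 4], c:[1]  free=[FFFFF...........]
after create(d) → b:[0, 2, 3, 4], c:[1], d:[5]  free=[FFFFFF..........]

bitmap = FFFFFF..........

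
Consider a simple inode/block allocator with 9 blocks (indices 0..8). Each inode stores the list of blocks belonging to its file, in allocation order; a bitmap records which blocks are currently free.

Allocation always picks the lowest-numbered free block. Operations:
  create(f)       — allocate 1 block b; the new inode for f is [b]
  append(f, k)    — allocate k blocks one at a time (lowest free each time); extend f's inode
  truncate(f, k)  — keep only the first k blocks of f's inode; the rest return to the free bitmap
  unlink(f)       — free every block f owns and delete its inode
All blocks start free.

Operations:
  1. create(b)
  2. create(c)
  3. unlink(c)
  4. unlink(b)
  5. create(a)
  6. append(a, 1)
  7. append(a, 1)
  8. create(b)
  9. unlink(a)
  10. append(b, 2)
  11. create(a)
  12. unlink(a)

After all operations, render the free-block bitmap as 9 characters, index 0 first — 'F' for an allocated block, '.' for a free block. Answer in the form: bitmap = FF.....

  1. create(b)  ⇒  F........  {b→[0]}
  2. create(c)  ⇒  FF.......  {b→[0]; c→[1]}
  3. unlink(c)  ⇒  F........  {b→[0]}
  4. unlink(b)  ⇒  .........  {}
  5. create(a)  ⇒  F........  {a→[0]}
  6. append(a, 1)  ⇒  FF.......  {a→[0, 1]}
  7. append(a, 1)  ⇒  FFF......  {a→[0, 1, 2]}
  8. create(b)  ⇒  FFFF.....  {a→[0, 1, 2]; b→[3]}
  9. unlink(a)  ⇒  ...F.....  {b→[3]}
  10. append(b, 2)  ⇒  FF.F.....  {b→[3, 0, 1]}
  11. create(a)  ⇒  FFFF.....  {a→[2]; b→[3, 0, 1]}
  12. unlink(a)  ⇒  FF.F.....  {b→[3, 0, 1]}

bitmap = FF.F.....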